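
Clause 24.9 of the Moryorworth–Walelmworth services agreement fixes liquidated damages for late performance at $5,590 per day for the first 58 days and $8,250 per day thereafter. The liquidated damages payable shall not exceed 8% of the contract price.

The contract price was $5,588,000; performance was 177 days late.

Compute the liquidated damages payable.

$447,040

First 58 days: 58 × $5,590 = $324,220
Remaining days: (177 − 58) × $8,250 = $981,750
Accrued per-day damages: $324,220 + $981,750 = $1,305,970
Cap: 8% of $5,588,000 = $447,040
Cap at $447,040: $1,305,970 exceeds the cap → $447,040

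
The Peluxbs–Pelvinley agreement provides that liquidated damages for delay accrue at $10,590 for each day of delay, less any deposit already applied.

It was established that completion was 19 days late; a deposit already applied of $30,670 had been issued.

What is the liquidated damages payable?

Per-day damages: 19 × $10,590 = $201,210
Less deposit already applied: $201,210 − $30,670 = $170,540

$170,540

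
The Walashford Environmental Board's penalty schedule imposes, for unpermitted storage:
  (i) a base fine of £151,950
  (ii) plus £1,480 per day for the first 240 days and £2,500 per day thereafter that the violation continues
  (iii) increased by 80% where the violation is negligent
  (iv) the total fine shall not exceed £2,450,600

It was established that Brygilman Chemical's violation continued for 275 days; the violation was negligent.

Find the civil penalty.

First 240 days: 240 × £1,480 = £355,200
Remaining days: (275 − 240) × £2,500 = £87,500
Per-day component: £355,200 + £87,500 = £442,700
Base plus per-day: £151,950 + £442,700 = £594,650
Enhancement: 80% of £594,650 = £475,720
Enhanced fine: £594,650 + £475,720 = £1,070,370
Cap at £2,450,600: £1,070,370 is within the cap, no reduction.

Civil penalty: £1,070,370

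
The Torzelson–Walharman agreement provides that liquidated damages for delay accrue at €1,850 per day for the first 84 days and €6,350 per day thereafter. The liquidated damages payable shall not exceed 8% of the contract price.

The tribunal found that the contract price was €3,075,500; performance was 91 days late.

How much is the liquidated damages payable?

First 84 days: 84 × €1,850 = €155,400
Remaining days: (91 − 84) × €6,350 = €44,450
Accrued per-day damages: €155,400 + €44,450 = €199,850
Cap: 8% of €3,075,500 = €246,040
Cap at €246,040: €199,850 is within the cap, no reduction.

€199,850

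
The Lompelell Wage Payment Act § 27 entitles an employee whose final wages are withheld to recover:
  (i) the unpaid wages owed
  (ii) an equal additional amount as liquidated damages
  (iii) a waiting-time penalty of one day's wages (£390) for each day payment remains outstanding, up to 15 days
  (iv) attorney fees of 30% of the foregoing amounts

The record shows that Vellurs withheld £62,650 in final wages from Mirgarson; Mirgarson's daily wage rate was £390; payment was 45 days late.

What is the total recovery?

Liquidated damages (equal amount): £62,650
Penalty days: min(45, 15) = 15
Waiting-time penalty: 15 × £390 = £5,850
Subtotal: £62,650 + £62,650 + £5,850 = £131,150
Attorney fees: 30% of £131,150 = £39,345
Total award: £131,150 + £39,345 = £170,495

Total award: £170,495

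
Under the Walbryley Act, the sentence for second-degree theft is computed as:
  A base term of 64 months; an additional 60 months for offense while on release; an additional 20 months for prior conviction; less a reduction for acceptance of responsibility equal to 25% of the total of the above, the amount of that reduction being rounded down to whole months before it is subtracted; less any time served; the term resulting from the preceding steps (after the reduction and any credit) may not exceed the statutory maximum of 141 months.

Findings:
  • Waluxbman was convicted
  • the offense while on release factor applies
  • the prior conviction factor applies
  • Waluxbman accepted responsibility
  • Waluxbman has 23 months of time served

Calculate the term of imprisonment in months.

85 months

Offense while on release enhancement: +60 months
Prior conviction enhancement: +20 months
Adjusted term: 64 months + 60 months + 20 months = 144 months
Acceptance of responsibility reduction: 25% of 144 months = 36 months (rounded down)
After reduction: 144 − 36 = 108 months
Less time served: 108 months − 23 months = 85 months
Cap at 141 months: 85 months is within the cap, no reduction.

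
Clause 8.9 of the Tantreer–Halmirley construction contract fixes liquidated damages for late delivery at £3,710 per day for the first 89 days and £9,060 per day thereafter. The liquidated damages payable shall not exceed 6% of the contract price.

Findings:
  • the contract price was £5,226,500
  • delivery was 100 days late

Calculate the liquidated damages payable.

£313,590

First 89 days: 89 × £3,710 = £330,190
Remaining days: (100 − 89) × £9,060 = £99,660
Accrued per-day damages: £330,190 + £99,660 = £429,850
Cap: 6% of £5,226,500 = £313,590
Cap at £313,590: £429,850 exceeds the cap → £313,590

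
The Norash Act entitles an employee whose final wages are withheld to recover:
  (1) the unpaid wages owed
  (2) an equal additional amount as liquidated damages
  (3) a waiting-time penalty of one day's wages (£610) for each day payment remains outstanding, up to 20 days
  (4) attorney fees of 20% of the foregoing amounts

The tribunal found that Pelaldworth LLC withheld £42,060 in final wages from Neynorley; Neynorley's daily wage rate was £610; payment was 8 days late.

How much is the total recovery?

£106,800

Liquidated damages (equal amount): £42,060
Penalty days: min(8, 20) = 8
Waiting-time penalty: 8 × £610 = £4,880
Subtotal: £42,060 + £42,060 + £4,880 = £89,000
Attorney fees: 20% of £89,000 = £17,800
Total award: £89,000 + £17,800 = £106,800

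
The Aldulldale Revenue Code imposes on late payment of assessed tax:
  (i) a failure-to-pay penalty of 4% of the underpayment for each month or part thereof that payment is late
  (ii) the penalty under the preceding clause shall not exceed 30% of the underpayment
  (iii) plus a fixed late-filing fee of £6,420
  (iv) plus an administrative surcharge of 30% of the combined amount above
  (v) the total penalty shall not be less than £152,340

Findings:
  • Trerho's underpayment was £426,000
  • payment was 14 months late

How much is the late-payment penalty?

Accrued rate: 4% × 14 = 56%, capped at 30% → 30%
Failure-to-pay penalty: 30% of £426,000 = £127,800
Penalty before surcharge: £127,800 + £6,420 = £134,220
Administrative surcharge: 30% of £134,220 = £40,266
Total penalty: £134,220 + £40,266 = £174,486
Minimum £152,340: £174,486 meets the minimum, no increase.

£174,486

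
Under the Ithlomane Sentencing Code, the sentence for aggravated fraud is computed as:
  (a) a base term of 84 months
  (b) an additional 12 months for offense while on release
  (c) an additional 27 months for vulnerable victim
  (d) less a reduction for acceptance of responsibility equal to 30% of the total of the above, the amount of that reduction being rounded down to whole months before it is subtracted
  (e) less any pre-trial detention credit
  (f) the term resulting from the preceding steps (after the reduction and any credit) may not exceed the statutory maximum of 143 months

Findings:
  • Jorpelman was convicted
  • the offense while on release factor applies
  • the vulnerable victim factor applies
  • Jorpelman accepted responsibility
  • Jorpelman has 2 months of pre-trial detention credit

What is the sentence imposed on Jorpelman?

Offense while on release enhancement: +12 months
Vulnerable victim enhancement: +27 months
Adjusted term: 84 months + 12 months + 27 months = 123 months
Acceptance of responsibility reduction: 30% of 123 months = 36 months (rounded down)
After reduction: 123 − 36 = 87 months
Less pre-trial detention credit: 87 months − 2 months = 85 months
Cap at 143 months: 85 months is within the cap, no reduction.

Sentence: 85 months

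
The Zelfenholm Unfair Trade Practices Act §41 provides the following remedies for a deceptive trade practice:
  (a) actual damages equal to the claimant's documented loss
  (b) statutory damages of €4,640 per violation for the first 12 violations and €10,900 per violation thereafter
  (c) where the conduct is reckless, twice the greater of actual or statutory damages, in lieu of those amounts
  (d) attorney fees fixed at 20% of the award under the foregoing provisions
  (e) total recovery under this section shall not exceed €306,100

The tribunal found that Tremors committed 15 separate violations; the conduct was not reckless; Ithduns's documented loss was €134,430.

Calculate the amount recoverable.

First 12 violations: 12 × €4,640 = €55,680
Remaining violations: (15 − 12) × €10,900 = €32,700
Statutory damages: €55,680 + €32,700 = €88,380
Conduct not reckless: the in-lieu enhancement does not apply.
Actual plus statutory damages: €134,430 + €88,380 = €222,810
Attorney fees: 20% of €222,810 = €44,562
Total before cap: €222,810 + €44,562 = €267,372
Cap at €306,100: €267,372 is within the cap, no reduction.

Total recovery: €267,372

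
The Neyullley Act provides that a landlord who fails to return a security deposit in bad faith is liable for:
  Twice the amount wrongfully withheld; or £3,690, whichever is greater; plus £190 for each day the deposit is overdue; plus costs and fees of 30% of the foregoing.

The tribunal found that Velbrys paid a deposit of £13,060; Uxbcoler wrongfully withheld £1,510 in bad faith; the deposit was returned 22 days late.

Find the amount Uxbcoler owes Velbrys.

Recovery: £10,231

Doubled: 2 × £1,510 = £3,020
Minimum £3,690: £3,020 is below the minimum → £3,690
Late-return penalty: 22 × £190 = £4,180
Damages plus late penalty: £3,690 + £4,180 = £7,870
Costs and fees: 30% of £7,870 = £2,361
Total recovery: £7,870 + £2,361 = £10,231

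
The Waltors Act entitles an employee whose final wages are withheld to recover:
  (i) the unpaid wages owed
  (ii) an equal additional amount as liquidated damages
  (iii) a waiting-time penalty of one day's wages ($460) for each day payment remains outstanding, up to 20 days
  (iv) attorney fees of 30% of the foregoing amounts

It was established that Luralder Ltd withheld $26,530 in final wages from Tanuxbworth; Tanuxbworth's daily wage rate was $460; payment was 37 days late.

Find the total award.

Liquidated damages (equal amount): $26,530
Penalty days: min(37, 20) = 20
Waiting-time penalty: 20 × $460 = $9,200
Subtotal: $26,530 + $26,530 + $9,200 = $62,260
Attorney fees: 30% of $62,260 = $18,678
Total award: $62,260 + $18,678 = $80,938

Total award: $80,938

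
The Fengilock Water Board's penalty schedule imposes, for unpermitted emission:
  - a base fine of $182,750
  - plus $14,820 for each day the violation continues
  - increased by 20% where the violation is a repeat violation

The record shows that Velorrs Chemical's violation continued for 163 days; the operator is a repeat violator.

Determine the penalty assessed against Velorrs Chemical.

$3,118,092

Per-day component: 163 × $14,820 = $2,415,660
Base plus per-day: $182,750 + $2,415,660 = $2,598,410
Enhancement: 20% of $2,598,410 = $519,682
Enhanced fine: $2,598,410 + $519,682 = $3,118,092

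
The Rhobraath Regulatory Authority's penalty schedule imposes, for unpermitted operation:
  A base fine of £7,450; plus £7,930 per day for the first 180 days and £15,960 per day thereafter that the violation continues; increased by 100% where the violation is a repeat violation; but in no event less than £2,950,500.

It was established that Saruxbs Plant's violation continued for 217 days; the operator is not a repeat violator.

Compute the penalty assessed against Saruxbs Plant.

£2,950,500

First 180 days: 180 × £7,930 = £1,427,400
Remaining days: (217 − 180) × £15,960 = £590,520
Per-day component: £1,427,400 + £590,520 = £2,017,920
Base plus per-day: £7,450 + £2,017,920 = £2,025,370
The operator is not a repeat violator: no 100% increase.
Minimum £2,950,500: £2,025,370 is below the minimum → £2,950,500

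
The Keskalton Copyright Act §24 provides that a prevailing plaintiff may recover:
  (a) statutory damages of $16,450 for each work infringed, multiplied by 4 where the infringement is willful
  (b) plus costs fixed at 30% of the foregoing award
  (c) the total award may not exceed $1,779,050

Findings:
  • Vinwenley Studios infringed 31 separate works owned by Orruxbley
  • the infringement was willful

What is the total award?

Statutory damages: 31 × $16,450 = $509,950
Multiplied by 4: 4 × $509,950 = $2,039,800
Costs: 30% of $2,039,800 = $611,940
Award plus costs: $2,039,800 + $611,940 = $2,651,740
Cap at $1,779,050: $2,651,740 exceeds the cap → $1,779,050

Award: $1,779,050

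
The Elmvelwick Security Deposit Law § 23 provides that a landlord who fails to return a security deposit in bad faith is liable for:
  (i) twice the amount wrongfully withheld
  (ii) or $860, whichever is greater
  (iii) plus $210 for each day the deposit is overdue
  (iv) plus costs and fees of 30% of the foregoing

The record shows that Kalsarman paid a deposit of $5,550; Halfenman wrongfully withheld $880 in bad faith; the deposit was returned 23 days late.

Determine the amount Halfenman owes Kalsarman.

$8,567

Doubled: 2 × $880 = $1,760
Minimum $860: $1,760 meets the minimum, no increase.
Late-return penalty: 23 × $210 = $4,830
Damages plus late penalty: $1,760 + $4,830 = $6,590
Costs and fees: 30% of $6,590 = $1,977
Total recovery: $6,590 + $1,977 = $8,567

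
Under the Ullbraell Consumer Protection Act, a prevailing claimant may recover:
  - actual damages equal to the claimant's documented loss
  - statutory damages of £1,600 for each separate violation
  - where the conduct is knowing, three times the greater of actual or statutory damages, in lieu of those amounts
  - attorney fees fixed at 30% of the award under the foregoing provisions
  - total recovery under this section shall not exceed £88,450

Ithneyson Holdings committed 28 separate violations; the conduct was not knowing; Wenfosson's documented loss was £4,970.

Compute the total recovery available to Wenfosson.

Statutory damages: 28 × £1,600 = £44,800
Conduct not knowing: the in-lieu enhancement does not apply.
Actual plus statutory damages: £4,970 + £44,800 = £49,770
Attorney fees: 30% of £49,770 = £14,931
Total before cap: £49,770 + £14,931 = £64,701
Cap at £88,450: £64,701 is within the cap, no reduction.

£64,701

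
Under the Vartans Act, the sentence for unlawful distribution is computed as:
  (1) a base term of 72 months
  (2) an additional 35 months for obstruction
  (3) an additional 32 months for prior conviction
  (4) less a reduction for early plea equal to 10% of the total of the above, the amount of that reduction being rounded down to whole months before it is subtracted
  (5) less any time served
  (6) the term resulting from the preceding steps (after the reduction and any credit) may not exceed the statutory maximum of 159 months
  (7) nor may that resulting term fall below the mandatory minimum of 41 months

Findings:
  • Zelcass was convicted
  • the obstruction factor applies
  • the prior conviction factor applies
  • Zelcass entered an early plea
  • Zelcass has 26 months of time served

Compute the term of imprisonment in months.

100 months

Obstruction enhancement: +35 months
Prior conviction enhancement: +32 months
Adjusted term: 72 months + 35 months + 32 months = 139 months
Early plea reduction: 10% of 139 months = 13 months (rounded down)
After reduction: 139 − 13 = 126 months
Less time served: 126 months − 26 months = 100 months
Cap at 159 months: 100 months is within the cap, no reduction.
Minimum 41 months: 100 months meets the minimum, no increase.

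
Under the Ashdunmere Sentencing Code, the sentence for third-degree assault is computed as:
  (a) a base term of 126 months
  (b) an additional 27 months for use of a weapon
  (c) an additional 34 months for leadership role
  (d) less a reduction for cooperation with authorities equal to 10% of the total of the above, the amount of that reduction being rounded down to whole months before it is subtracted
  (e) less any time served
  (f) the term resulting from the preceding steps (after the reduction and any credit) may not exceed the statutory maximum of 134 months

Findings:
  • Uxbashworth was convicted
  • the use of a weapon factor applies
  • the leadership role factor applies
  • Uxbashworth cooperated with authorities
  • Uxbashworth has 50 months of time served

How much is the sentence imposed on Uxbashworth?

Use of a weapon enhancement: +27 months
Leadership role enhancement: +34 months
Adjusted term: 126 months + 27 months + 34 months = 187 months
Cooperation with authorities reduction: 10% of 187 months = 18 months (rounded down)
After reduction: 187 − 18 = 169 months
Less time served: 169 months − 50 months = 119 months
Cap at 134 months: 119 months is within the cap, no reduction.

119 months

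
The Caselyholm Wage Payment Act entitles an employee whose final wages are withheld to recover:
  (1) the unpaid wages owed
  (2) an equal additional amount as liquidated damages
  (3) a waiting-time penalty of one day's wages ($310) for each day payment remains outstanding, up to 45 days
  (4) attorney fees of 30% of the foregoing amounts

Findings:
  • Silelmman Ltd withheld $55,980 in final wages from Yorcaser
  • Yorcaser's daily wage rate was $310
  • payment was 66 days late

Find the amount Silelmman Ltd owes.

Liquidated damages (equal amount): $55,980
Penalty days: min(66, 45) = 45
Waiting-time penalty: 45 × $310 = $13,950
Subtotal: $55,980 + $55,980 + $13,950 = $125,910
Attorney fees: 30% of $125,910 = $37,773
Total award: $125,910 + $37,773 = $163,683

$163,683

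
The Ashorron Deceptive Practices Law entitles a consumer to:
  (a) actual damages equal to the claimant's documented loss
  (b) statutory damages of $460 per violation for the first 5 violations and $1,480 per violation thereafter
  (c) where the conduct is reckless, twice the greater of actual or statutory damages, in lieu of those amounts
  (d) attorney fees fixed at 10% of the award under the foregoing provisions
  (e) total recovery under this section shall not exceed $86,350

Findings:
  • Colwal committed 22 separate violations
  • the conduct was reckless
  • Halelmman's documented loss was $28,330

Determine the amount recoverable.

$62,326

First 5 violations: 5 × $460 = $2,300
Remaining violations: (22 − 5) × $1,480 = $25,160
Statutory damages: $2,300 + $25,160 = $27,460
Greater of actual damages ($28,330) or statutory damages ($27,460): $28,330
Doubled: 2 × $28,330 = $56,660
Attorney fees: 10% of $56,660 = $5,666
Total before cap: $56,660 + $5,666 = $62,326
Cap at $86,350: $62,326 is within the cap, no reduction.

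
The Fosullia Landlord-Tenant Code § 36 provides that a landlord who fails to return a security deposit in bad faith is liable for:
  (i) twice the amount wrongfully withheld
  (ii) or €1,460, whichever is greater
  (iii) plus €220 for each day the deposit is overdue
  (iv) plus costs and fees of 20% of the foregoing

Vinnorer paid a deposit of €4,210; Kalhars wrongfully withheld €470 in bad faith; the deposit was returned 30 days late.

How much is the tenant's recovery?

Doubled: 2 × €470 = €940
Minimum €1,460: €940 is below the minimum → €1,460
Late-return penalty: 30 × €220 = €6,600
Damages plus late penalty: €1,460 + €6,600 = €8,060
Costs and fees: 20% of €8,060 = €1,612
Total recovery: €8,060 + €1,612 = €9,672

€9,672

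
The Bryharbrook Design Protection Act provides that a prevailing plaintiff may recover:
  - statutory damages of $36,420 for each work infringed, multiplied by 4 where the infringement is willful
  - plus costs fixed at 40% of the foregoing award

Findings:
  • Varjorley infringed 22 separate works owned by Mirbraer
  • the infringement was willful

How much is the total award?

$4,486,944

Statutory damages: 22 × $36,420 = $801,240
Multiplied by 4: 4 × $801,240 = $3,204,960
Costs: 40% of $3,204,960 = $1,281,984
Award plus costs: $3,204,960 + $1,281,984 = $4,486,944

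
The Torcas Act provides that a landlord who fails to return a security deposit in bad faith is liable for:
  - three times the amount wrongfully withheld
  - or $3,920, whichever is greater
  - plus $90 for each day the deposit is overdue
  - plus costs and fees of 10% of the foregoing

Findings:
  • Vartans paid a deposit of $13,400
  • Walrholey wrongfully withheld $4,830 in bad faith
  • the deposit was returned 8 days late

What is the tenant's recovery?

$16,731

Trebled: 3 × $4,830 = $14,490
Minimum $3,920: $14,490 meets the minimum, no increase.
Late-return penalty: 8 × $90 = $720
Damages plus late penalty: $14,490 + $720 = $15,210
Costs and fees: 10% of $15,210 = $1,521
Total recovery: $15,210 + $1,521 = $16,731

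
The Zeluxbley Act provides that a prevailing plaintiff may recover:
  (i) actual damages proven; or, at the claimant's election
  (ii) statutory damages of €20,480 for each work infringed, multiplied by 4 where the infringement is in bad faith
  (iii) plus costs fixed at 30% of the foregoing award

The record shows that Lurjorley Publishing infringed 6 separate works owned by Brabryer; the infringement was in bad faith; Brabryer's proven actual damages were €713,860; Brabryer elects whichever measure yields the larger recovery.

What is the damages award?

Statutory damages: 6 × €20,480 = €122,880
Multiplied by 4: 4 × €122,880 = €491,520
Greater of actual damages (€713,860) or enhanced statutory damages (€491,520): €713,860
Costs: 30% of €713,860 = €214,158
Award plus costs: €713,860 + €214,158 = €928,018

Award: €928,018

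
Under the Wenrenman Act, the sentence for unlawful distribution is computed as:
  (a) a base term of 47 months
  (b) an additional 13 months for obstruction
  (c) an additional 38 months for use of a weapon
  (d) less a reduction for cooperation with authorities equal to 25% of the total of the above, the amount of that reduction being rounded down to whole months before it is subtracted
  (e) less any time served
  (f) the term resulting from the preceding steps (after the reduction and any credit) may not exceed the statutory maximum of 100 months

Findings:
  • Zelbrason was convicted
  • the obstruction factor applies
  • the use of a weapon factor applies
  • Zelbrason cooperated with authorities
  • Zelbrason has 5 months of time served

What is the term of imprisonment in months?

69 months

Obstruction enhancement: +13 months
Use of a weapon enhancement: +38 months
Adjusted term: 47 months + 13 months + 38 months = 98 months
Cooperation with authorities reduction: 25% of 98 months = 24 months (rounded down)
After reduction: 98 − 24 = 74 months
Less time served: 74 months − 5 months = 69 months
Cap at 100 months: 69 months is within the cap, no reduction.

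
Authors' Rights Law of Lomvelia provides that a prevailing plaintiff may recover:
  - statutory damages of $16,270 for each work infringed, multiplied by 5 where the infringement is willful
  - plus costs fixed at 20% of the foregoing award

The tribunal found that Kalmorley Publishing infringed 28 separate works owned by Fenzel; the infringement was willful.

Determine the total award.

$2,733,360

Statutory damages: 28 × $16,270 = $455,560
Multiplied by 5: 5 × $455,560 = $2,277,800
Costs: 20% of $2,277,800 = $455,560
Award plus costs: $2,277,800 + $455,560 = $2,733,360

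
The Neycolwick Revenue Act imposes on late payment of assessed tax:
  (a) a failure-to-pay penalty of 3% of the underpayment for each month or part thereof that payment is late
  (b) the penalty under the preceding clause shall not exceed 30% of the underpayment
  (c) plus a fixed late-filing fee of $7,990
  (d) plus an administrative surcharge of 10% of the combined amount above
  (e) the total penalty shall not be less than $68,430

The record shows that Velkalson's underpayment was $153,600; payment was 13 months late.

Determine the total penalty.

Accrued rate: 3% × 13 = 39%, capped at 30% → 30%
Failure-to-pay penalty: 30% of $153,600 = $46,080
Penalty before surcharge: $46,080 + $7,990 = $54,070
Administrative surcharge: 10% of $54,070 = $5,407
Total penalty: $54,070 + $5,407 = $59,477
Minimum $68,430: $59,477 is below the minimum → $68,430

Penalty: $68,430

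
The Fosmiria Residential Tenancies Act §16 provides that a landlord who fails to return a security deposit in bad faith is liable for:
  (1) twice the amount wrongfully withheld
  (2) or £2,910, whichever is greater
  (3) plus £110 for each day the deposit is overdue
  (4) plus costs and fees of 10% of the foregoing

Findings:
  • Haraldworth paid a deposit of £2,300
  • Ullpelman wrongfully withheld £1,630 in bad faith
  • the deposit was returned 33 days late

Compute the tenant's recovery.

£7,579

Doubled: 2 × £1,630 = £3,260
Minimum £2,910: £3,260 meets the minimum, no increase.
Late-return penalty: 33 × £110 = £3,630
Damages plus late penalty: £3,260 + £3,630 = £6,890
Costs and fees: 10% of £6,890 = £689
Total recovery: £6,890 + £689 = £7,579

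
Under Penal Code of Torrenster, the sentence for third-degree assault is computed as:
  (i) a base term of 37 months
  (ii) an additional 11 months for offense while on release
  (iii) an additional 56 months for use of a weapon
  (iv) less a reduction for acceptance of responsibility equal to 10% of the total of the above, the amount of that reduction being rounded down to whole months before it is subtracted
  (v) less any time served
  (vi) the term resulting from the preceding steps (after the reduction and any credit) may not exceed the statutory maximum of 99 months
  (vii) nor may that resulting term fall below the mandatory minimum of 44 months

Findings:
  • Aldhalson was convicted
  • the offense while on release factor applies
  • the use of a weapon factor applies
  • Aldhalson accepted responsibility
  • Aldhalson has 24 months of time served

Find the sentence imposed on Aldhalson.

Offense while on release enhancement: +11 months
Use of a weapon enhancement: +56 months
Adjusted term: 37 months + 11 months + 56 months = 104 months
Acceptance of responsibility reduction: 10% of 104 months = 10 months (rounded down)
After reduction: 104 − 10 = 94 months
Less time served: 94 months − 24 months = 70 months
Cap at 99 months: 70 months is within the cap, no reduction.
Minimum 44 months: 70 months meets the minimum, no increase.

70 months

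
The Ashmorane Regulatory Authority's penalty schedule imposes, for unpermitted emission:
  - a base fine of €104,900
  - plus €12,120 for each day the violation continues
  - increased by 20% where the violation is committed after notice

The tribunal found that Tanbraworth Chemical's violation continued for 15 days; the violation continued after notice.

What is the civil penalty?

€344,040

Per-day component: 15 × €12,120 = €181,800
Base plus per-day: €104,900 + €181,800 = €286,700
Enhancement: 20% of €286,700 = €57,340
Enhanced fine: €286,700 + €57,340 = €344,040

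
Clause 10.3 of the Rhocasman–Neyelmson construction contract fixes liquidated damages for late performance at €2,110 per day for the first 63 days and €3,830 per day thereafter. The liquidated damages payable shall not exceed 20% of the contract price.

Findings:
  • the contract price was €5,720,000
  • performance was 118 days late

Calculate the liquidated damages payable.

First 63 days: 63 × €2,110 = €132,930
Remaining days: (118 − 63) × €3,830 = €210,650
Accrued per-day damages: €132,930 + €210,650 = €343,580
Cap: 20% of €5,720,000 = €1,144,000
Cap at €1,144,000: €343,580 is within the cap, no reduction.

€343,580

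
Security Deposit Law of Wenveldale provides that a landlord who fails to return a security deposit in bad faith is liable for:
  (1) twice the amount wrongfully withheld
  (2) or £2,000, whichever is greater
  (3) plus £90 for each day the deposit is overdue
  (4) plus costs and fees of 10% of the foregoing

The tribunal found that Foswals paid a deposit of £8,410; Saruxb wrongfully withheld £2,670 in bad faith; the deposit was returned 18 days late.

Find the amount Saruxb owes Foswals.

£7,656

Doubled: 2 × £2,670 = £5,340
Minimum £2,000: £5,340 meets the minimum, no increase.
Late-return penalty: 18 × £90 = £1,620
Damages plus late penalty: £5,340 + £1,620 = £6,960
Costs and fees: 10% of £6,960 = £696
Total recovery: £6,960 + £696 = £7,656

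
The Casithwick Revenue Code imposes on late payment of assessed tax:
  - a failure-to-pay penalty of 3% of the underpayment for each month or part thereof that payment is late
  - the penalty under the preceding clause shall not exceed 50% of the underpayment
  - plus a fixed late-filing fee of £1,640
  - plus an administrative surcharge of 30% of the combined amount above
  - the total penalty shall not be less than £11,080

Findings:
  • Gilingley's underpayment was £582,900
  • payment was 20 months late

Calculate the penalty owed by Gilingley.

£381,017

Accrued rate: 3% × 20 = 60%, capped at 50% → 50%
Failure-to-pay penalty: 50% of £582,900 = £291,450
Penalty before surcharge: £291,450 + £1,640 = £293,090
Administrative surcharge: 30% of £293,090 = £87,927
Total penalty: £293,090 + £87,927 = £381,017
Minimum £11,080: £381,017 meets the minimum, no increase.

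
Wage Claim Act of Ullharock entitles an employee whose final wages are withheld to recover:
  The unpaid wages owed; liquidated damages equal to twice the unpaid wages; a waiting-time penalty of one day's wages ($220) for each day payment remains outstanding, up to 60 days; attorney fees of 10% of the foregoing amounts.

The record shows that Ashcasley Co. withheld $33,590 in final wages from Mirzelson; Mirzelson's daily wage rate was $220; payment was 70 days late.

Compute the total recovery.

Doubled: 2 × $33,590 = $67,180
Penalty days: min(70, 60) = 60
Waiting-time penalty: 60 × $220 = $13,200
Subtotal: $33,590 + $67,180 + $13,200 = $113,970
Attorney fees: 10% of $113,970 = $11,397
Total award: $113,970 + $11,397 = $125,367

$125,367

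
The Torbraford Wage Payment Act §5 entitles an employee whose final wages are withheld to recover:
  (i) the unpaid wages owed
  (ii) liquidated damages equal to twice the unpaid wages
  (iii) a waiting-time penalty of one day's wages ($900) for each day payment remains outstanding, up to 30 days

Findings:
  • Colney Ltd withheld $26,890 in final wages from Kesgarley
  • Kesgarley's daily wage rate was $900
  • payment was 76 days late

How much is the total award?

$107,670

Doubled: 2 × $26,890 = $53,780
Penalty days: min(76, 30) = 30
Waiting-time penalty: 30 × $900 = $27,000
Total award: $26,890 + $53,780 + $27,000 = $107,670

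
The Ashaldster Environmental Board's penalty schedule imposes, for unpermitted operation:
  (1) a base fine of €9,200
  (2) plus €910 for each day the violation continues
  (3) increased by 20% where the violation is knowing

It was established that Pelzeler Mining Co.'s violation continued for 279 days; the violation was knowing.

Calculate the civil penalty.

Civil penalty: €315,708

Per-day component: 279 × €910 = €253,890
Base plus per-day: €9,200 + €253,890 = €263,090
Enhancement: 20% of €263,090 = €52,618
Enhanced fine: €263,090 + €52,618 = €315,708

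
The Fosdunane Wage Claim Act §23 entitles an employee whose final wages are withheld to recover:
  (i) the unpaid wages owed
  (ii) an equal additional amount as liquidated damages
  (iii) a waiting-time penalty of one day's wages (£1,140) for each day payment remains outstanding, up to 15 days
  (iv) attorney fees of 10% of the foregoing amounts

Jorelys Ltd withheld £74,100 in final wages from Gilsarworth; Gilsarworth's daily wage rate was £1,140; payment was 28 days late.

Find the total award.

£181,830

Liquidated damages (equal amount): £74,100
Penalty days: min(28, 15) = 15
Waiting-time penalty: 15 × £1,140 = £17,100
Subtotal: £74,100 + £74,100 + £17,100 = £165,300
Attorney fees: 10% of £165,300 = £16,530
Total award: £165,300 + £16,530 = £181,830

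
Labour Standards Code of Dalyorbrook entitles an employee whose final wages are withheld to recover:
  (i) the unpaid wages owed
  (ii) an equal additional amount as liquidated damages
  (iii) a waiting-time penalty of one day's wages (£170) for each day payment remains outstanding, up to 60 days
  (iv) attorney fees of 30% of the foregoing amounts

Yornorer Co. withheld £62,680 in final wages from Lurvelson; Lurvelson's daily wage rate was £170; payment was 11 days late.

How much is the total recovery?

Total award: £165,399

Liquidated damages (equal amount): £62,680
Penalty days: min(11, 60) = 11
Waiting-time penalty: 11 × £170 = £1,870
Subtotal: £62,680 + £62,680 + £1,870 = £127,230
Attorney fees: 30% of £127,230 = £38,169
Total award: £127,230 + £38,169 = £165,399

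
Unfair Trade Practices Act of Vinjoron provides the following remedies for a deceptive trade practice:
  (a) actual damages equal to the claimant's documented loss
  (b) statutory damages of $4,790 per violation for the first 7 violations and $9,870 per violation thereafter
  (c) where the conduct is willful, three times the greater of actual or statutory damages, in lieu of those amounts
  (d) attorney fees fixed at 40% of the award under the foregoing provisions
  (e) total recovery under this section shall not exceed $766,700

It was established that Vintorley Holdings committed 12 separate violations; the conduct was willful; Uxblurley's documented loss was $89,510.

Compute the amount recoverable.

First 7 violations: 7 × $4,790 = $33,530
Remaining violations: (12 − 7) × $9,870 = $49,350
Statutory damages: $33,530 + $49,350 = $82,880
Greater of actual damages ($89,510) or statutory damages ($82,880): $89,510
Trebled: 3 × $89,510 = $268,530
Attorney fees: 40% of $268,530 = $107,412
Total before cap: $268,530 + $107,412 = $375,942
Cap at $766,700: $375,942 is within the cap, no reduction.

$375,942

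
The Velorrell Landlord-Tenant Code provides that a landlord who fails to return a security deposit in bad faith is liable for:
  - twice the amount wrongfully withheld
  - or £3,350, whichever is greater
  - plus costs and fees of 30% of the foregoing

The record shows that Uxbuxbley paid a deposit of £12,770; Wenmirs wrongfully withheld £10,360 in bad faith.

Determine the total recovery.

Recovery: £26,936

Doubled: 2 × £10,360 = £20,720
Minimum £3,350: £20,720 meets the minimum, no increase.
Costs and fees: 30% of £20,720 = £6,216
Total recovery: £20,720 + £6,216 = £26,936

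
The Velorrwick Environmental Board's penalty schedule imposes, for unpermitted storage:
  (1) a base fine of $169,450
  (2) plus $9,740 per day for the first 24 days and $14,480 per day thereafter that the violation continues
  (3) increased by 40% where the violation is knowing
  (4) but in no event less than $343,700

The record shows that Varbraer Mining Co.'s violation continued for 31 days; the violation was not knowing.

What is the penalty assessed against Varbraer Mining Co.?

$504,570

First 24 days: 24 × $9,740 = $233,760
Remaining days: (31 − 24) × $14,480 = $101,360
Per-day component: $233,760 + $101,360 = $335,120
Base plus per-day: $169,450 + $335,120 = $504,570
The violation was not knowing: no 40% increase.
Minimum $343,700: $504,570 meets the minimum, no increase.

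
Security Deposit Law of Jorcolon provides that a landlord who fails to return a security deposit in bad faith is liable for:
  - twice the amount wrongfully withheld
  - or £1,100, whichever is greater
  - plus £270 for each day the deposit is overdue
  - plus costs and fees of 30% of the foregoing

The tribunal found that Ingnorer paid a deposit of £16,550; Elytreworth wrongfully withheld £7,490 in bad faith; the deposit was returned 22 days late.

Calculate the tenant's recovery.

Doubled: 2 × £7,490 = £14,980
Minimum £1,100: £14,980 meets the minimum, no increase.
Late-return penalty: 22 × £270 = £5,940
Damages plus late penalty: £14,980 + £5,940 = £20,920
Costs and fees: 30% of £20,920 = £6,276
Total recovery: £20,920 + £6,276 = £27,196

£27,196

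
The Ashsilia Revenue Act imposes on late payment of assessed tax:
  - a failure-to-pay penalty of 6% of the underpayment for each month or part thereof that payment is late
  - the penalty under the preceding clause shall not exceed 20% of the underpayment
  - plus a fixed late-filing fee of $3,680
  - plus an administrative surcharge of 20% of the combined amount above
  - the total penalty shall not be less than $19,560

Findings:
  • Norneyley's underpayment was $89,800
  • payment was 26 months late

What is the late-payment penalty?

Accrued rate: 6% × 26 = 156%, capped at 20% → 20%
Failure-to-pay penalty: 20% of $89,800 = $17,960
Penalty before surcharge: $17,960 + $3,680 = $21,640
Administrative surcharge: 20% of $21,640 = $4,328
Total penalty: $21,640 + $4,328 = $25,968
Minimum $19,560: $25,968 meets the minimum, no increase.

Penalty: $25,968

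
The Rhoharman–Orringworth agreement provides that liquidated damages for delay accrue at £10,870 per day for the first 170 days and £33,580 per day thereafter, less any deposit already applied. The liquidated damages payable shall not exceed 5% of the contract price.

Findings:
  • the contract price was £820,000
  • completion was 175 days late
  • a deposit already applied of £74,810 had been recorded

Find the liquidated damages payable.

£41,000

First 170 days: 170 × £10,870 = £1,847,900
Remaining days: (175 − 170) × £33,580 = £167,900
Accrued per-day damages: £1,847,900 + £167,900 = £2,015,800
Less deposit already applied: £2,015,800 − £74,810 = £1,940,990
Cap: 5% of £820,000 = £41,000
Cap at £41,000: £1,940,990 exceeds the cap → £41,000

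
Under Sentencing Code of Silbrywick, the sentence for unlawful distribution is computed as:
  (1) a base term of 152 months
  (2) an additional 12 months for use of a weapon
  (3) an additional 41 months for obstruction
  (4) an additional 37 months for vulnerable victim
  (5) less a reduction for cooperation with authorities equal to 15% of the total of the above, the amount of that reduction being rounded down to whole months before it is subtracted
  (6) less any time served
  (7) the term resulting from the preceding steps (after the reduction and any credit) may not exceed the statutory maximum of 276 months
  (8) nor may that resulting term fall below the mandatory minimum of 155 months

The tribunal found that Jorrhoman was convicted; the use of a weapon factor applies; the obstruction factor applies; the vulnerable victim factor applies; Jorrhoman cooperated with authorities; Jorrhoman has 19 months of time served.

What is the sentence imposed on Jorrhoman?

Use of a weapon enhancement: +12 months
Obstruction enhancement: +41 months
Vulnerable victim enhancement: +37 months
Adjusted term: 152 months + 12 months + 41 months + 37 months = 242 months
Cooperation with authorities reduction: 15% of 242 months = 36 months (rounded down)
After reduction: 242 − 36 = 206 months
Less time served: 206 months − 19 months = 187 months
Cap at 276 months: 187 months is within the cap, no reduction.
Minimum 155 months: 187 months meets the minimum, no increase.

187 months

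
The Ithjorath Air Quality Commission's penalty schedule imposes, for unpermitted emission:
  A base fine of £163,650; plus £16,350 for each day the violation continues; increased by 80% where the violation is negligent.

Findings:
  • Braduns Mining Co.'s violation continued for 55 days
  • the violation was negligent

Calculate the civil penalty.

£1,913,220

Per-day component: 55 × £16,350 = £899,250
Base plus per-day: £163,650 + £899,250 = £1,062,900
Enhancement: 80% of £1,062,900 = £850,320
Enhanced fine: £1,062,900 + £850,320 = £1,913,220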